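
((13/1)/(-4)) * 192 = -624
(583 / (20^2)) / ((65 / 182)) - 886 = -881919 / 1000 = -881.92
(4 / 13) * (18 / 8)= 9 / 13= 0.69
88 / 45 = 1.96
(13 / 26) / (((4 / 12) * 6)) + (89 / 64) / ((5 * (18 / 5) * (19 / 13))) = 0.30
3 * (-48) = -144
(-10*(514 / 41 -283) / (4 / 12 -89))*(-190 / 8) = 831675 / 1148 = 724.46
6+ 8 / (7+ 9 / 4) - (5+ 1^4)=32 / 37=0.86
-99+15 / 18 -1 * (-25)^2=-4339 / 6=-723.17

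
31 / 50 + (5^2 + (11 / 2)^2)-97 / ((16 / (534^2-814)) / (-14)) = 603339578 / 25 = 24133583.12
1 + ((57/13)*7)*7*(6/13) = 16927/169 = 100.16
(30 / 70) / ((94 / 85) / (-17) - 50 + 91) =1445 / 138019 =0.01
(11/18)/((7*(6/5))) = 55/756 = 0.07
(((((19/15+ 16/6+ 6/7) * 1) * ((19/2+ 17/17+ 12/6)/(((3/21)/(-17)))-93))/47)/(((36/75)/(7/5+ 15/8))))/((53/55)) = -1140.60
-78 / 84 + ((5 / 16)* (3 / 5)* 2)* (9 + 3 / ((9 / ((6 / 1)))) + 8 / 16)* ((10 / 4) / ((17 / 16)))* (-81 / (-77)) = 12757 / 1309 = 9.75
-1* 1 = -1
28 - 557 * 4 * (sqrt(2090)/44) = -2286.92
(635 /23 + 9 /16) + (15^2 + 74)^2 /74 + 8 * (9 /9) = 16942291 /13616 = 1244.29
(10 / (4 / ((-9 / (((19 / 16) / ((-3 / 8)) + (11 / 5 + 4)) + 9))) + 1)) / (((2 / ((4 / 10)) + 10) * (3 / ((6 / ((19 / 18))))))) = -3240 / 11153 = -0.29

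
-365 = -365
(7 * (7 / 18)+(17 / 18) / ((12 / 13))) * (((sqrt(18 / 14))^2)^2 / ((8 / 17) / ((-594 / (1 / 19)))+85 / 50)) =1164122685 / 319634252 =3.64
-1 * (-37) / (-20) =-37 / 20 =-1.85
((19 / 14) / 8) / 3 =0.06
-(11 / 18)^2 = -121 / 324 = -0.37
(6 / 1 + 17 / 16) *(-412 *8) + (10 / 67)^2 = -104494842 / 4489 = -23277.98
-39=-39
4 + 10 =14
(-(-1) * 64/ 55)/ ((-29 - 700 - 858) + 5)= -32/ 43505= -0.00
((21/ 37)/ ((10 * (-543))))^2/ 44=49/ 197339159600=0.00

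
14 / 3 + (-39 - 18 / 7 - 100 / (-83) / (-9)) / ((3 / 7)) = -207619 / 2241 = -92.65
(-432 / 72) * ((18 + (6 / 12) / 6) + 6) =-289 / 2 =-144.50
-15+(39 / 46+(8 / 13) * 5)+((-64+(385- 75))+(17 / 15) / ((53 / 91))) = 112610681 / 475410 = 236.87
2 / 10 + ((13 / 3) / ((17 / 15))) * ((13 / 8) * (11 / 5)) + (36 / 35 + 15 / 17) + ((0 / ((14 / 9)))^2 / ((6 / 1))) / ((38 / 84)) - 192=-838807 / 4760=-176.22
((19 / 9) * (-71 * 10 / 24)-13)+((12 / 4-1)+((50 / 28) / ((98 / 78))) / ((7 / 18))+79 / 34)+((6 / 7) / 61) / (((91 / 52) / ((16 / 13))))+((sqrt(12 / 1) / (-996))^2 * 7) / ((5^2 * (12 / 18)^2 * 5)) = -812355945588186973 / 12041045939286000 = -67.47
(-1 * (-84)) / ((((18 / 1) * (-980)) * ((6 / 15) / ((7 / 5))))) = -1 / 60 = -0.02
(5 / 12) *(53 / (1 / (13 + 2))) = 1325 / 4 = 331.25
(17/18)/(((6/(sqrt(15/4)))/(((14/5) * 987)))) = 842.40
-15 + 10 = -5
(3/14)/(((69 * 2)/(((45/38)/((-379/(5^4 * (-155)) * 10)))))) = 871875/18549776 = 0.05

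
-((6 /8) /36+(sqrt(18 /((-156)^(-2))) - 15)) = 719 /48 - 468*sqrt(2) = -646.87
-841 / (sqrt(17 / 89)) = -841 * sqrt(1513) / 17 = -1924.27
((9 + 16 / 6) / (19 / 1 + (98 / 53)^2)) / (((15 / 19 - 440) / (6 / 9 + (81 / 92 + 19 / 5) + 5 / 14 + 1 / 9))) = -8994561259 / 1305407515500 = -0.01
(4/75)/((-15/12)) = -16/375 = -0.04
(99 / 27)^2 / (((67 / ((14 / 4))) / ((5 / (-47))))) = -4235 / 56682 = -0.07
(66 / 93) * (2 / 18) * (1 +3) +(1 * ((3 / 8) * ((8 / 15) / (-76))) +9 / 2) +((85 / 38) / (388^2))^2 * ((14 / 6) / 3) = 4.81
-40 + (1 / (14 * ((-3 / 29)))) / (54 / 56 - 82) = -272222 / 6807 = -39.99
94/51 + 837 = 42781/51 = 838.84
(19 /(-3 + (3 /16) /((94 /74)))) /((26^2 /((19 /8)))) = -16967 /725010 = -0.02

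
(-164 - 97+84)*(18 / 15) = -1062 / 5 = -212.40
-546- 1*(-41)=-505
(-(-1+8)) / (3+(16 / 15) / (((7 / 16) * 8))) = -735 / 347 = -2.12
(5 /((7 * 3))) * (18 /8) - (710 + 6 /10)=-99409 /140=-710.06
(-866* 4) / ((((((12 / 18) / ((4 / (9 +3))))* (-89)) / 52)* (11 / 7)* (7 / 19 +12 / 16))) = 47914048 / 83215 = 575.79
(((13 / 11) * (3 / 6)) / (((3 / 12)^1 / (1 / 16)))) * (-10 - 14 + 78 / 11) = -1209 / 484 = -2.50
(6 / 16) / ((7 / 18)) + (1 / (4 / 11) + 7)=10.71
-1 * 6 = -6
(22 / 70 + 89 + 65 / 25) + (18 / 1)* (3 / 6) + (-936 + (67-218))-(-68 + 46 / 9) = -290807 / 315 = -923.20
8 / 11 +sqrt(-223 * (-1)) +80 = sqrt(223) +888 / 11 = 95.66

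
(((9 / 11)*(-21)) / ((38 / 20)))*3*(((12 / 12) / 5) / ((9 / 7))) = -882 / 209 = -4.22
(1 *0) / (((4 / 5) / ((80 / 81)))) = 0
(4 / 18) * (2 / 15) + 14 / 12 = 323 / 270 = 1.20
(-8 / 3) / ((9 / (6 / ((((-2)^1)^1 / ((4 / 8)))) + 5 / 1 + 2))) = -44 / 27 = -1.63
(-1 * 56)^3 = -175616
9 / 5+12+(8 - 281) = -1296 / 5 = -259.20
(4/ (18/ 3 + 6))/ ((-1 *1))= -1/ 3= -0.33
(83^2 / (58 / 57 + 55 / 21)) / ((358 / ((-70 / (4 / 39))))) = -3751990515 / 1038916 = -3611.45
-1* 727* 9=-6543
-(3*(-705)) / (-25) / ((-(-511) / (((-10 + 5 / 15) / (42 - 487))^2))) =-39527 / 505953875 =-0.00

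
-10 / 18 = -5 / 9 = -0.56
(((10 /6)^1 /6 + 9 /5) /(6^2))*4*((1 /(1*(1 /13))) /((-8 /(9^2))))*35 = -17017 /16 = -1063.56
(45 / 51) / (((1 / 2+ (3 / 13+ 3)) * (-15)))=-26 / 1649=-0.02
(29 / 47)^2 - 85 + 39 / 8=-1409241 / 17672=-79.74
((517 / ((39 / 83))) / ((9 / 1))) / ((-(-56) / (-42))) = -42911 / 468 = -91.69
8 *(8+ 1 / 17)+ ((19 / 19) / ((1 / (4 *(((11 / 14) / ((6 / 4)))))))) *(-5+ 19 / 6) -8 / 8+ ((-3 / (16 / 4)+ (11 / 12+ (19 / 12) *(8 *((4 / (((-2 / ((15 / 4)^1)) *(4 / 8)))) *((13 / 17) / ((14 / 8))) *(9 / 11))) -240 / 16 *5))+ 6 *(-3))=-2382913 / 23562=-101.13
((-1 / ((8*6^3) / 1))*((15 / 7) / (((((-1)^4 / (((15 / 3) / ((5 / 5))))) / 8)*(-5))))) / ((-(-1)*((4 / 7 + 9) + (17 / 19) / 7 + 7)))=95 / 159912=0.00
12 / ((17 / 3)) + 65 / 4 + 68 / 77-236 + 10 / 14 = -1131159 / 5236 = -216.03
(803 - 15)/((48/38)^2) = 71117/144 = 493.87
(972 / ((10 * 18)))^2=29.16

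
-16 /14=-8 /7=-1.14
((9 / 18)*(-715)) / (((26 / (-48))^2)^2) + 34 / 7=-63792182 / 15379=-4148.01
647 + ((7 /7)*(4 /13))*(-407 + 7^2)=6979 /13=536.85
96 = 96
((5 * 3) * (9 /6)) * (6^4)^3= 48977602560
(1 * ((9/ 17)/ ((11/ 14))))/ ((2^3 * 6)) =21/ 1496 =0.01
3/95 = 0.03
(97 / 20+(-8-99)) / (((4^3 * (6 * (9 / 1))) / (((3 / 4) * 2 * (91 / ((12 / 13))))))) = -268541 / 61440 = -4.37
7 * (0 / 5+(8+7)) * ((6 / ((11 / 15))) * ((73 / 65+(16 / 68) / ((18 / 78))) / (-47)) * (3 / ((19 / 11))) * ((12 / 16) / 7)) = -7.29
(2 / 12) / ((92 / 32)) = 4 / 69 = 0.06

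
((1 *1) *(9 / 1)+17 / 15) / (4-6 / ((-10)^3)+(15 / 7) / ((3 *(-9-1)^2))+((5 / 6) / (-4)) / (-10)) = 425600 / 169427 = 2.51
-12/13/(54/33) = -22/39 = -0.56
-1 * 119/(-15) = 119/15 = 7.93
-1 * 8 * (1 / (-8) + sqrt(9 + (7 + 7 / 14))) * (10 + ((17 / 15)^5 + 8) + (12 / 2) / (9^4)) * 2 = -1251.70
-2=-2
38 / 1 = 38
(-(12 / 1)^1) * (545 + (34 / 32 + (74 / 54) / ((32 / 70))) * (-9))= -12203 / 2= -6101.50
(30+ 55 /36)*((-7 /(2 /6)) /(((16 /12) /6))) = -23835 /8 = -2979.38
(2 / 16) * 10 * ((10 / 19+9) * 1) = 905 / 76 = 11.91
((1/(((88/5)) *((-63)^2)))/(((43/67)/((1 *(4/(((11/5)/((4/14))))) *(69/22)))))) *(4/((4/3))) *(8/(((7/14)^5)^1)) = 4931200/176678271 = 0.03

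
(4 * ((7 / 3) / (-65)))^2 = 784 / 38025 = 0.02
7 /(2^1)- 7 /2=0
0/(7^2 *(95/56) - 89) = 0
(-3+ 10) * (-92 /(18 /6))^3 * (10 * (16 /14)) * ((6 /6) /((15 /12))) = -49836032 /27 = -1845778.96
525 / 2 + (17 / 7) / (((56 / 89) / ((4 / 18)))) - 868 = -1066589 / 1764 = -604.64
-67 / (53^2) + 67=188136 / 2809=66.98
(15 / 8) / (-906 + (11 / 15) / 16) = -450 / 217429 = -0.00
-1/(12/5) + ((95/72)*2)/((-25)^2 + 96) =-2680/6489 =-0.41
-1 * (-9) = 9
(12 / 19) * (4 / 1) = 48 / 19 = 2.53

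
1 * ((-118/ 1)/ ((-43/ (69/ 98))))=4071/ 2107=1.93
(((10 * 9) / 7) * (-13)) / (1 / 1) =-1170 / 7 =-167.14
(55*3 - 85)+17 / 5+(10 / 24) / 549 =2747221 / 32940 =83.40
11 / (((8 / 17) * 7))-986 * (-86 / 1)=4748763 / 56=84799.34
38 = 38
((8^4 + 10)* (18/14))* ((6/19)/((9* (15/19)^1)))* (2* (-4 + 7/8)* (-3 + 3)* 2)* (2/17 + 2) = 0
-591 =-591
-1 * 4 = -4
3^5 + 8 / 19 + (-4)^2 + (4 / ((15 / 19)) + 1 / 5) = 75436 / 285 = 264.69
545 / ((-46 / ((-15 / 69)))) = 2725 / 1058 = 2.58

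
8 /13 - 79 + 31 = -616 /13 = -47.38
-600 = -600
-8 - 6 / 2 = -11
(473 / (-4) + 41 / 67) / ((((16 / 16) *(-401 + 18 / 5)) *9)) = 17515 / 532516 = 0.03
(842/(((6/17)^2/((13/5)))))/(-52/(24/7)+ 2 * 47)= 1581697/7095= 222.93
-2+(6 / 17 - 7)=-147 / 17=-8.65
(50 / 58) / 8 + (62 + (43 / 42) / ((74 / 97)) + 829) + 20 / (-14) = 160619047 / 180264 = 891.02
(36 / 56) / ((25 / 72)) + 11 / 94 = 32381 / 16450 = 1.97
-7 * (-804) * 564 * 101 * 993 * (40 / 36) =353721375840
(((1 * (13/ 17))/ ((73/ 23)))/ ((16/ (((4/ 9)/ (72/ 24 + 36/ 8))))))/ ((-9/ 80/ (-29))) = 69368/ 301563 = 0.23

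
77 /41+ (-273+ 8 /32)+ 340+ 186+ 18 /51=712281 /2788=255.48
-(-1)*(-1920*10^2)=-192000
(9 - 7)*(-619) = -1238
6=6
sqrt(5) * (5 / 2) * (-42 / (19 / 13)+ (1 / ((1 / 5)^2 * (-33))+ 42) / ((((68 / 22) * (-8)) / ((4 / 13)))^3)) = -5657725826455 * sqrt(5) / 78752009856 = -160.64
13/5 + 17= 98/5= 19.60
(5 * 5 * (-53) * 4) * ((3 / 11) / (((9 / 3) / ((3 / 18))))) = -2650 / 33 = -80.30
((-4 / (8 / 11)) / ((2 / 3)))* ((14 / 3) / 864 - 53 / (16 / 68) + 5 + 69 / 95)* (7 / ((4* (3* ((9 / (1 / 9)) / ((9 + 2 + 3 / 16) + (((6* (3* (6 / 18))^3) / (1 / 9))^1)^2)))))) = 1025975401451 / 26873856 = 38177.45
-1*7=-7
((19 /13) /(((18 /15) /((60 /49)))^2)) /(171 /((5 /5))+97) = 11875 /2091271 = 0.01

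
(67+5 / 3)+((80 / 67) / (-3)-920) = -57066 / 67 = -851.73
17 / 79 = 0.22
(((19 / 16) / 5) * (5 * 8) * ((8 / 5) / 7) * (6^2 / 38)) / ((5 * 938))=36 / 82075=0.00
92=92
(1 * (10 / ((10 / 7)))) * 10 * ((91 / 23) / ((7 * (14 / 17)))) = 1105 / 23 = 48.04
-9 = -9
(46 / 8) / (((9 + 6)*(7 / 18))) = 69 / 70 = 0.99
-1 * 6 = -6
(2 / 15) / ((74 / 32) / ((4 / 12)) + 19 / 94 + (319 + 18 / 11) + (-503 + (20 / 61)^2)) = -0.00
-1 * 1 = -1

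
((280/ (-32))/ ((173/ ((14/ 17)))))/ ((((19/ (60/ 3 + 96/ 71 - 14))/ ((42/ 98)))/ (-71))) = 27405/ 55879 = 0.49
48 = 48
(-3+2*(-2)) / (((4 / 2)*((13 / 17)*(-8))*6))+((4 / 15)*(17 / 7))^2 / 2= 1399117 / 4586400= 0.31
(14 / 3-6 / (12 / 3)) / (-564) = -19 / 3384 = -0.01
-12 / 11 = -1.09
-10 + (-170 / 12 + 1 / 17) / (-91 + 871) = -797039 / 79560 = -10.02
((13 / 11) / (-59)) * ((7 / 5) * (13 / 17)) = -1183 / 55165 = -0.02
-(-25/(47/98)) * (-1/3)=-2450/141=-17.38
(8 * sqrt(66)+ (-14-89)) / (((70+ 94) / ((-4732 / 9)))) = 121849 / 369-9464 * sqrt(66) / 369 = 121.85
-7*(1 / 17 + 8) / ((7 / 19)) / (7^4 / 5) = -13015 / 40817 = -0.32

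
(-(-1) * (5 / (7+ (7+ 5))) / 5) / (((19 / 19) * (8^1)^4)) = 1 / 77824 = 0.00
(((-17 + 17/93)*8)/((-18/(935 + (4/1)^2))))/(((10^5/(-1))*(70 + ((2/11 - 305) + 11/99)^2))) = -134978283/176443015037500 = -0.00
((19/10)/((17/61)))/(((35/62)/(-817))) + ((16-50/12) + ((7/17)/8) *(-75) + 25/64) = -5631189331/571200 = -9858.52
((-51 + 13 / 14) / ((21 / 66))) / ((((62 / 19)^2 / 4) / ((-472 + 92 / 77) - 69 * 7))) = 56384.29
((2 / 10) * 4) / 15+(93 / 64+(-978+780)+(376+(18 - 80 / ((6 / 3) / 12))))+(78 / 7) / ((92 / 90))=-209887009 / 772800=-271.59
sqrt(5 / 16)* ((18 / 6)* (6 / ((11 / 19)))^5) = 14440609368* sqrt(5) / 161051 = 200496.64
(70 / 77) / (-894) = -5 / 4917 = -0.00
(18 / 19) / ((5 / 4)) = 0.76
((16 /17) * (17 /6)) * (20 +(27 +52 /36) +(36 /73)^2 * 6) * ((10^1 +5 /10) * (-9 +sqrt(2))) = -67015984 /5329 +67015984 * sqrt(2) /47961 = -10599.63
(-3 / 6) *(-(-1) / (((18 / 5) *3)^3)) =-125 / 314928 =-0.00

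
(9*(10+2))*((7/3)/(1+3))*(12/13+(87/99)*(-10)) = -70854/143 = -495.48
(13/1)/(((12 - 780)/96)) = -13/8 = -1.62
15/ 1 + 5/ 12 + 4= 233/ 12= 19.42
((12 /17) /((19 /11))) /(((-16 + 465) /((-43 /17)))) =-5676 /2465459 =-0.00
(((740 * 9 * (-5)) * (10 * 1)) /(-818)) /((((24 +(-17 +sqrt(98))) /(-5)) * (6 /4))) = 555000 /2863- 555000 * sqrt(2) /2863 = -80.30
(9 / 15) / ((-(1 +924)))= -0.00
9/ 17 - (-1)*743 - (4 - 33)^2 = -1657/ 17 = -97.47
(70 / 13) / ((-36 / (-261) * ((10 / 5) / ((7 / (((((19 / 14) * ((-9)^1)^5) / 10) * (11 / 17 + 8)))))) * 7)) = -12325 / 43755309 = -0.00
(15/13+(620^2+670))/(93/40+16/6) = 600711000/7787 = 77142.80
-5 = -5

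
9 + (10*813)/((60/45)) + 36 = 12285/2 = 6142.50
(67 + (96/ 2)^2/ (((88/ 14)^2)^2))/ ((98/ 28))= 19.56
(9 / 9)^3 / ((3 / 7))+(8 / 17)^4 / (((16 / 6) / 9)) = 626119 / 250563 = 2.50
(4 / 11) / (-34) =-2 / 187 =-0.01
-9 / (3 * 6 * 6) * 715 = -715 / 12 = -59.58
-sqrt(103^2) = -103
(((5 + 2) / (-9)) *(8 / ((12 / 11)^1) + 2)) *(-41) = 297.63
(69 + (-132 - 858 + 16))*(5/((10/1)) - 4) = 6335/2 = 3167.50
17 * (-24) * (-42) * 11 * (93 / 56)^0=188496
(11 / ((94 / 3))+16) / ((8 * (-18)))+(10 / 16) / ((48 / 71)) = 0.81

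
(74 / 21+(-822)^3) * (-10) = 5554122444.76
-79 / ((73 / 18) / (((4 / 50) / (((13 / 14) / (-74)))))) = 2946384 / 23725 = 124.19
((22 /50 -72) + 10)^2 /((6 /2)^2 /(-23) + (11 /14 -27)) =-762663762 /5354375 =-142.44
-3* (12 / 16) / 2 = -9 / 8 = -1.12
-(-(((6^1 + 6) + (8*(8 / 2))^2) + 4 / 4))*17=17629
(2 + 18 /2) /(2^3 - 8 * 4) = -11 /24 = -0.46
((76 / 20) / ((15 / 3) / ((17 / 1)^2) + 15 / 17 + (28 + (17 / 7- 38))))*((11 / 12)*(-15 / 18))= 38437 / 88344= 0.44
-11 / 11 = -1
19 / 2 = 9.50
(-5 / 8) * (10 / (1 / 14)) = -175 / 2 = -87.50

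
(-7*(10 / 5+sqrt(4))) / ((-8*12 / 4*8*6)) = 7 / 288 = 0.02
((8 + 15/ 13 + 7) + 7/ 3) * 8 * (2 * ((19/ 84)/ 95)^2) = 103/ 61425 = 0.00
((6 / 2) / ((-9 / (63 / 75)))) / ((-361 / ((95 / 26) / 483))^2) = -1 / 8132987772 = -0.00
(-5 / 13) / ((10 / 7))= -0.27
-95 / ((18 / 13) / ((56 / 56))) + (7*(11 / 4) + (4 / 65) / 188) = -49.36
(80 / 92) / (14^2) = 5 / 1127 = 0.00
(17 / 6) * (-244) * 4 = -8296 / 3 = -2765.33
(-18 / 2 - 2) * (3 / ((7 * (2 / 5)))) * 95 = -15675 / 14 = -1119.64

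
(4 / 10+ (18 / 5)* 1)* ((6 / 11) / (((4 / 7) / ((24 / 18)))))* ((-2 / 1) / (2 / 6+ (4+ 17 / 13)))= -1.80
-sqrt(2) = -1.41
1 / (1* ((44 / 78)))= 39 / 22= 1.77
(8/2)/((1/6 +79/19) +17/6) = 19/34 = 0.56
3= 3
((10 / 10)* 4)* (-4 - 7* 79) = -2228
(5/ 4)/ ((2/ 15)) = 75/ 8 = 9.38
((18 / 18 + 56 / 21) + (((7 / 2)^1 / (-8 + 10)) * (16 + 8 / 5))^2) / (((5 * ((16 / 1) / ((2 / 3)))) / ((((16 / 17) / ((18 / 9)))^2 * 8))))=4571072 / 325125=14.06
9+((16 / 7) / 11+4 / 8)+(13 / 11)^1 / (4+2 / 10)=4615 / 462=9.99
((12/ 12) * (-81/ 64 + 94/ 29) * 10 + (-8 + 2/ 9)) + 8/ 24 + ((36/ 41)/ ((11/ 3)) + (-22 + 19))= 35982149/ 3766752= 9.55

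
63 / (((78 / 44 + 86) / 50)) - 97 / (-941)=65398607 / 1817071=35.99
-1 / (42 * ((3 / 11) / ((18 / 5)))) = -11 / 35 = -0.31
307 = 307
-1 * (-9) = 9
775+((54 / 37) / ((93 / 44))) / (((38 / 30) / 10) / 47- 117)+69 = 798486912908 / 946081157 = 843.99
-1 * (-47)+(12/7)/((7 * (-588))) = 112846/2401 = 47.00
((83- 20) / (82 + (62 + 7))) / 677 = 63 / 102227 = 0.00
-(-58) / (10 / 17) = 493 / 5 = 98.60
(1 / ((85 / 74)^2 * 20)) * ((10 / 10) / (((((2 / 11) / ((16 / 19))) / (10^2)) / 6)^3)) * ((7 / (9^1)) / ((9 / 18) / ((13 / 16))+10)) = 2716707209216000 / 45591773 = 59587663.09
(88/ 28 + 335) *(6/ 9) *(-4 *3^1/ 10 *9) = -85212/ 35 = -2434.63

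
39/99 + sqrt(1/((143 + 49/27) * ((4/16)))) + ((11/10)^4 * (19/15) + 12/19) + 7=3 * sqrt(11730)/1955 + 309739411/31350000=10.05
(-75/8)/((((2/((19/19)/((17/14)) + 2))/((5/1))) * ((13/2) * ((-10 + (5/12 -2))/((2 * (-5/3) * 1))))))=-90000/30719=-2.93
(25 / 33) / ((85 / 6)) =10 / 187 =0.05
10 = 10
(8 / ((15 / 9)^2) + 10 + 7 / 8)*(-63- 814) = -12063.14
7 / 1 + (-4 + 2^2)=7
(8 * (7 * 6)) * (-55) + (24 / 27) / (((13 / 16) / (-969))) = -762064 / 39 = -19540.10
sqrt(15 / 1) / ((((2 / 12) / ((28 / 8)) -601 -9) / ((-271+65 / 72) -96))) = 2.32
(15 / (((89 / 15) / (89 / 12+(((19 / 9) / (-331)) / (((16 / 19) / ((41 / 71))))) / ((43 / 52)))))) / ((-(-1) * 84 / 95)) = 80044199875 / 3777409734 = 21.19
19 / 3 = 6.33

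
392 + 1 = 393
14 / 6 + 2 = 13 / 3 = 4.33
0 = 0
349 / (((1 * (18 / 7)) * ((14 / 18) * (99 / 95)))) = 33155 / 198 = 167.45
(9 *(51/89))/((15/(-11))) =-1683/445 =-3.78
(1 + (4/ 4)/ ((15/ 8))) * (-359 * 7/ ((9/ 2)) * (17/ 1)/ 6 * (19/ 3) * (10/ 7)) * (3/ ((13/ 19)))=-96245.41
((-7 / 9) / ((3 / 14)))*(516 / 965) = -16856 / 8685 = -1.94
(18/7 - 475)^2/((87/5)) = 54681245/4263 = 12826.94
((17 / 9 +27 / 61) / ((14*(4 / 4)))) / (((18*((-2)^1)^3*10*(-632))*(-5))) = -1 / 27323730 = -0.00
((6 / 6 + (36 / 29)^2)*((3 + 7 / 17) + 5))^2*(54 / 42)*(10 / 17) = 8404727335290 / 24324100871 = 345.53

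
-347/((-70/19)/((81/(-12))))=-178011/280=-635.75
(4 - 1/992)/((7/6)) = 11901/3472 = 3.43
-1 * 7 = -7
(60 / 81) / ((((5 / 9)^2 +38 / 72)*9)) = 80 / 813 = 0.10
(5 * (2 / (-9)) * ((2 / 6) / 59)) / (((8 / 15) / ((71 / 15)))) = -355 / 6372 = -0.06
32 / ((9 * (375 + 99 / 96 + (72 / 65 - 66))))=66560 / 5824521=0.01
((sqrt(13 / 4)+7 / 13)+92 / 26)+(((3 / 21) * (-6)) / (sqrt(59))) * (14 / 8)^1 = -3 * sqrt(59) / 118+sqrt(13) / 2+53 / 13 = 5.68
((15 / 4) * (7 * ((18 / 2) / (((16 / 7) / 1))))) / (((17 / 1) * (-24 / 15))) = -33075 / 8704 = -3.80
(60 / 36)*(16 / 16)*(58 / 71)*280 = 81200 / 213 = 381.22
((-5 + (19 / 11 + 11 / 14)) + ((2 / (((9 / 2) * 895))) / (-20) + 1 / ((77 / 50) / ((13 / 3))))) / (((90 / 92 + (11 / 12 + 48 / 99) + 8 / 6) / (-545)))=-10163483294 / 211876035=-47.97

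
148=148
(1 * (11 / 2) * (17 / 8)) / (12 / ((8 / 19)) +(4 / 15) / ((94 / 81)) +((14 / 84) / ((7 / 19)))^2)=0.40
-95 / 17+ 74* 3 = 3679 / 17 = 216.41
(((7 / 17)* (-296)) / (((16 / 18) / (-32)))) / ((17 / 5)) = 372960 / 289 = 1290.52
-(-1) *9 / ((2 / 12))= 54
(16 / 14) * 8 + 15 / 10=149 / 14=10.64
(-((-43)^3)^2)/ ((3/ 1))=-6321363049/ 3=-2107121016.33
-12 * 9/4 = -27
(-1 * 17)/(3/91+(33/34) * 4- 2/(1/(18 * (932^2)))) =26299/48375401751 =0.00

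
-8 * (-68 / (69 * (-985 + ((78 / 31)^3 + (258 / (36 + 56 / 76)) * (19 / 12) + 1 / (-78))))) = -0.01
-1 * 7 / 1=-7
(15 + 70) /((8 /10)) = 425 /4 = 106.25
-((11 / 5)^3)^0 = -1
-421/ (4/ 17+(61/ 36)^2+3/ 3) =-9275472/ 90473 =-102.52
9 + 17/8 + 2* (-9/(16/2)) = 71/8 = 8.88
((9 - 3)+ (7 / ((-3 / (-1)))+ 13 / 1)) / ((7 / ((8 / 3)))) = 512 / 63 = 8.13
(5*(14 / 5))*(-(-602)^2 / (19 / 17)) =-4539586.95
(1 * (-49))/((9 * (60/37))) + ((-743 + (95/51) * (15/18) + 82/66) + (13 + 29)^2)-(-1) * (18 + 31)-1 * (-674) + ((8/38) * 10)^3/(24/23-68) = 8452123383887/4848352740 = 1743.30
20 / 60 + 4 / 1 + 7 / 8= 125 / 24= 5.21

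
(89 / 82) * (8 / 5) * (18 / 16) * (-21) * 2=-16821 / 205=-82.05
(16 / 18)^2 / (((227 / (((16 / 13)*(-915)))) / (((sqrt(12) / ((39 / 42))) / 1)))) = -8744960*sqrt(3) / 1035801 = -14.62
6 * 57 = 342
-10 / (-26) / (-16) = -0.02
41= 41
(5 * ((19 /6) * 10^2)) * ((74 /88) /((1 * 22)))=60.52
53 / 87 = 0.61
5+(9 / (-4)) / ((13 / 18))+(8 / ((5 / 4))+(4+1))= 1727 / 130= 13.28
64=64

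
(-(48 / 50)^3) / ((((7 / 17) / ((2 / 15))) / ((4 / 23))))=-626688 / 12578125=-0.05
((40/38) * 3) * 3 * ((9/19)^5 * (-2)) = -21257640/47045881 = -0.45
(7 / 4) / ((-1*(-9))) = 7 / 36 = 0.19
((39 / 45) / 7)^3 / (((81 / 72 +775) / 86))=1511536 / 7187693625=0.00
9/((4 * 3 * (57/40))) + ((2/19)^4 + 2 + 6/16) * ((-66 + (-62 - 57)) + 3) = -431.75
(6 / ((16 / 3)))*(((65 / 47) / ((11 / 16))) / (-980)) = -117 / 50666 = -0.00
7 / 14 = 1 / 2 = 0.50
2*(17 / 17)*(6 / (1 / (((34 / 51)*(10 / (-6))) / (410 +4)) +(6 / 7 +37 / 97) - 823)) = -13580 / 1351619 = -0.01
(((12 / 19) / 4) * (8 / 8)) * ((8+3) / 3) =0.58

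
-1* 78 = -78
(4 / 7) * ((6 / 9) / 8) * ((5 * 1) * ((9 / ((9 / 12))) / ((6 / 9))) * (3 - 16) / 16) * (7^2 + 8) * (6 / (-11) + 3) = -300105 / 616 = -487.18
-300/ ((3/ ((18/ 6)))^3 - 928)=100/ 309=0.32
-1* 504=-504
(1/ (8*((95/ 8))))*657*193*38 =253602/ 5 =50720.40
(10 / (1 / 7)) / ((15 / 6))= 28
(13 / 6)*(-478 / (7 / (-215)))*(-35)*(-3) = 3340025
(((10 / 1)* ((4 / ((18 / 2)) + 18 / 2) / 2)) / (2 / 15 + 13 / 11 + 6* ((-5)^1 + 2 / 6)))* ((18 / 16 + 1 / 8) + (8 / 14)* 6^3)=-4800125 / 21756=-220.63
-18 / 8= -9 / 4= -2.25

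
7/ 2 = 3.50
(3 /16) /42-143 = -32031 /224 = -143.00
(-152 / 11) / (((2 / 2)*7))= -152 / 77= -1.97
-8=-8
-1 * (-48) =48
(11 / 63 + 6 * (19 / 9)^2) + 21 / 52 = 268493 / 9828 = 27.32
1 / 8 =0.12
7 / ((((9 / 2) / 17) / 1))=238 / 9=26.44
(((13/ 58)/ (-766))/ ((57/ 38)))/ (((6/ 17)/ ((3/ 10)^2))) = -221/ 4442800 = -0.00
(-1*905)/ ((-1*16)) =905/ 16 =56.56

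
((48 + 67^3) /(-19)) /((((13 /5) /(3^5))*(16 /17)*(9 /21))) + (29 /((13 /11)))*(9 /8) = -14497477047 /3952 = -3668389.94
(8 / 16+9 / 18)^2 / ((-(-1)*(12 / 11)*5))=0.18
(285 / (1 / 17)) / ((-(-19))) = 255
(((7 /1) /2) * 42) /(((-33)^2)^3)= 49 /430489323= 0.00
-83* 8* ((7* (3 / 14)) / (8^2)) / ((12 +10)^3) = -249 / 170368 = -0.00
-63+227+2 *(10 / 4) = 169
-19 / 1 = -19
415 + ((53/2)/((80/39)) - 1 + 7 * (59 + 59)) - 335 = 146867/160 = 917.92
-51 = -51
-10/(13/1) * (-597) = 5970/13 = 459.23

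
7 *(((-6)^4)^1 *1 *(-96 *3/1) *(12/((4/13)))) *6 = -611380224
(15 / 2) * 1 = 15 / 2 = 7.50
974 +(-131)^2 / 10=26901 / 10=2690.10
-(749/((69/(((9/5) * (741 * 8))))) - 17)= -13318261/115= -115810.97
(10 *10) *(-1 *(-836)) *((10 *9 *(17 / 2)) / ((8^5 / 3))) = 11991375 / 2048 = 5855.16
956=956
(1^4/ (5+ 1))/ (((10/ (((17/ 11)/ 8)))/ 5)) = 17/ 1056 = 0.02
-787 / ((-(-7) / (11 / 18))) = -8657 / 126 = -68.71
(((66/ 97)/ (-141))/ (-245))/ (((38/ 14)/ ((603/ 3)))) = 4422/ 3031735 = 0.00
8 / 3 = 2.67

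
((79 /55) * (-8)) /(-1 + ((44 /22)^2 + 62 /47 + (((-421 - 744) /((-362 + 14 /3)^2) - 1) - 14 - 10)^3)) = 45079973114064526114816 /61348614191473522841320965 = 0.00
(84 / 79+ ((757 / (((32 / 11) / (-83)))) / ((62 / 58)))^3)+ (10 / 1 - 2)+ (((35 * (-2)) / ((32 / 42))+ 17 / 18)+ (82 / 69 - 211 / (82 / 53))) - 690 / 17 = -91774954879630173959298761993 / 11126670604075008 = -8248195542520.93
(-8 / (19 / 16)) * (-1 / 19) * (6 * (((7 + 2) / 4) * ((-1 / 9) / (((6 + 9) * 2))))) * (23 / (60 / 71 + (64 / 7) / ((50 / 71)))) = -457240 / 15506033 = -0.03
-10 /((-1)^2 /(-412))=4120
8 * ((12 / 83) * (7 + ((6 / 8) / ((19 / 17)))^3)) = 9616449 / 1138594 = 8.45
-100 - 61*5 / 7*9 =-3445 / 7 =-492.14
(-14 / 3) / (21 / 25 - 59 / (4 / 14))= 100 / 4407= 0.02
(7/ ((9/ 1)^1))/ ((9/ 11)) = 77/ 81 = 0.95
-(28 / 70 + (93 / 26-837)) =108293 / 130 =833.02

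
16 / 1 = 16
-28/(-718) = 14/359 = 0.04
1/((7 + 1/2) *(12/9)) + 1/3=13/30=0.43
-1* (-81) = 81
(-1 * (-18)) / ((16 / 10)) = 45 / 4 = 11.25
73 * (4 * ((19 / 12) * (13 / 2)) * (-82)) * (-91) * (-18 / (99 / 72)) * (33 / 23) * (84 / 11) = -813742203456 / 253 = -3216372345.68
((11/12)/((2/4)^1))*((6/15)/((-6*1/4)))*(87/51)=-638/765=-0.83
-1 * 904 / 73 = -904 / 73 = -12.38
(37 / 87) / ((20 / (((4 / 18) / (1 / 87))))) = 0.41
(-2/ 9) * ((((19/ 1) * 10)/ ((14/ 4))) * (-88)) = 66880/ 63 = 1061.59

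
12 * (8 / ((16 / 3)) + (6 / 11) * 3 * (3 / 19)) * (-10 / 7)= -6300 / 209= -30.14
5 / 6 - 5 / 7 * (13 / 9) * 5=-545 / 126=-4.33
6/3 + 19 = 21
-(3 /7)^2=-9 /49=-0.18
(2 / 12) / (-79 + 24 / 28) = -7 / 3282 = -0.00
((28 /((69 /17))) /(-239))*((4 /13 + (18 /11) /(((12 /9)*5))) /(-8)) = 94129 /47164260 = 0.00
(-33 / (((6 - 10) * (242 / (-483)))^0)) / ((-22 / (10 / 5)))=3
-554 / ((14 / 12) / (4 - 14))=33240 / 7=4748.57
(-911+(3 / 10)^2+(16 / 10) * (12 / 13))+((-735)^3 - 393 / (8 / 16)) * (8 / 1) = -4129489256663 / 1300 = -3176530197.43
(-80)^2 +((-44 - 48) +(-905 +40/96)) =64841/12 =5403.42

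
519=519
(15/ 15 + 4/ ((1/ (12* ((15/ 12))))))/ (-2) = -61/ 2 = -30.50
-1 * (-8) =8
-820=-820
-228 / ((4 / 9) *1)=-513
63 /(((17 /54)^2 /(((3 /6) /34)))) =45927 /4913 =9.35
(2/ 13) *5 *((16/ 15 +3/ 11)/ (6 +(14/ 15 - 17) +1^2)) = -5/ 44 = -0.11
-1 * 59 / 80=-59 / 80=-0.74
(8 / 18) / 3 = 4 / 27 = 0.15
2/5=0.40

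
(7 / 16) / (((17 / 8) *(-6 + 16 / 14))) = -49 / 1156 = -0.04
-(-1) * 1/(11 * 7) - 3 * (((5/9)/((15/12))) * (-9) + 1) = 694/77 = 9.01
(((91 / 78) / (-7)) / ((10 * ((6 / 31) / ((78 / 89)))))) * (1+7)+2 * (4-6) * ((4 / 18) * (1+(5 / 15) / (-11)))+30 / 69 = -3133772 / 3039795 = -1.03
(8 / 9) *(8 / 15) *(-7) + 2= -178 / 135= -1.32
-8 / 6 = -4 / 3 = -1.33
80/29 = 2.76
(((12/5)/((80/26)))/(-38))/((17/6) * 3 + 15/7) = -273/141550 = -0.00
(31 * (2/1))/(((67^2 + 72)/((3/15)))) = 62/22805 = 0.00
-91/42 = -13/6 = -2.17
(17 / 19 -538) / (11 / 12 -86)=122460 / 19399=6.31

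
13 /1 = 13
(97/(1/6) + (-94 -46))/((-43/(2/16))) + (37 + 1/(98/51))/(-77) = -1.77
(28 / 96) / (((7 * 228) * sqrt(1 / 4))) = 1 / 2736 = 0.00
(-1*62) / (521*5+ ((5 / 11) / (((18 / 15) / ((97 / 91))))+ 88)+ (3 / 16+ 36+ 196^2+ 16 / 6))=-0.00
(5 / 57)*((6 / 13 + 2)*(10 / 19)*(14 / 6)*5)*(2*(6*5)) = 1120000 / 14079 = 79.55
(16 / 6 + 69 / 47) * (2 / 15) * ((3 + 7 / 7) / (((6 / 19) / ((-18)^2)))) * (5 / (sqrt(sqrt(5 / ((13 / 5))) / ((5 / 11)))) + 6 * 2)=48336 * sqrt(11) * 13^(1 / 4) / 47 + 6380352 / 235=33627.15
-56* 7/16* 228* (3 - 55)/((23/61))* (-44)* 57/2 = -22219365168/23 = -966059355.13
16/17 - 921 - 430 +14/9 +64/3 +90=-189287/153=-1237.17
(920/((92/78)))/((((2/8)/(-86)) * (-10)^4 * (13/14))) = -3612/125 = -28.90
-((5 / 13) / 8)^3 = -125 / 1124864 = -0.00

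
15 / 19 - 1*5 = -80 / 19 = -4.21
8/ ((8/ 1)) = 1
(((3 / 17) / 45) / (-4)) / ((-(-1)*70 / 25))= -1 / 2856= -0.00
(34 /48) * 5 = 85 /24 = 3.54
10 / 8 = 5 / 4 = 1.25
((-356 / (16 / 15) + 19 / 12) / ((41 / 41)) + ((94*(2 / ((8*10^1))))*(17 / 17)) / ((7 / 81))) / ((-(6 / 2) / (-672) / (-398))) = 407835376 / 15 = 27189025.07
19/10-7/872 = 8249/4360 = 1.89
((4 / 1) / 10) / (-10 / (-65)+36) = 13 / 1175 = 0.01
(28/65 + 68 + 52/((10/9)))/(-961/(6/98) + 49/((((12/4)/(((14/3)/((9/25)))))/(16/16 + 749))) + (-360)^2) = 0.00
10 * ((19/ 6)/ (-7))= -95/ 21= -4.52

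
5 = 5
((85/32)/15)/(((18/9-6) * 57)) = -17/21888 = -0.00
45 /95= 9 /19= 0.47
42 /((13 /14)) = 588 /13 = 45.23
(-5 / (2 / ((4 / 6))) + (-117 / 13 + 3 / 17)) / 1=-535 / 51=-10.49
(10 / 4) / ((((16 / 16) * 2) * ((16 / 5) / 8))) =25 / 8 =3.12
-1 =-1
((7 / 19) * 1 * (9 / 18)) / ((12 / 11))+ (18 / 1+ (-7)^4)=1103141 / 456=2419.17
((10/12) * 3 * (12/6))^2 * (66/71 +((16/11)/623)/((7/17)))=79634950/3405941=23.38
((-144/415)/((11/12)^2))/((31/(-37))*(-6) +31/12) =-9206784/169676485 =-0.05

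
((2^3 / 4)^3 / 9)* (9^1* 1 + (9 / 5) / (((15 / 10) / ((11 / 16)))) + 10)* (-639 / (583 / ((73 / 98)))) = -4110119 / 285670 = -14.39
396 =396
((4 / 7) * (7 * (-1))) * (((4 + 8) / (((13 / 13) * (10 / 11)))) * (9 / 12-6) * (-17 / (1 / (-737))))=17365194 / 5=3473038.80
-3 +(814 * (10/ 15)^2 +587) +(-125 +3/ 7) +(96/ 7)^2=445096/ 441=1009.29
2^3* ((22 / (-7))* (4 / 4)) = -176 / 7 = -25.14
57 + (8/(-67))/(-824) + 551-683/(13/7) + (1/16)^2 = 5517359729/22966528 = 240.23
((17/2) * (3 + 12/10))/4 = 357/40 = 8.92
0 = 0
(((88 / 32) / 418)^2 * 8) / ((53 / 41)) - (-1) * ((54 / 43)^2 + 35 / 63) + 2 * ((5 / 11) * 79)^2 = 795491785629017 / 308203700904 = 2581.06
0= 0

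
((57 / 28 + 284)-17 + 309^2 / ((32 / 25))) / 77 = 16769439 / 17248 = 972.25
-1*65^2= -4225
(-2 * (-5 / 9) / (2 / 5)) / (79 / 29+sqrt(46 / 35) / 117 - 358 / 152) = 2384731030500 / 316456712099 - 1578725200 * sqrt(1610) / 316456712099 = 7.34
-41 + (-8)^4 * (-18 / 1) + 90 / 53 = -3909667 / 53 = -73767.30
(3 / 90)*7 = 7 / 30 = 0.23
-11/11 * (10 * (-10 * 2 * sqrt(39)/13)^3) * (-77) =-18480000 * sqrt(39)/169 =-682884.99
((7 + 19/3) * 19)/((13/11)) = 8360/39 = 214.36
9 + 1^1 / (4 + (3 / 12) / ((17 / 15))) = 9.24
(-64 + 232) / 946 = 84 / 473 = 0.18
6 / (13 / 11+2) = 66 / 35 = 1.89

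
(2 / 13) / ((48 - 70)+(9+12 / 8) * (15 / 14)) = -8 / 559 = -0.01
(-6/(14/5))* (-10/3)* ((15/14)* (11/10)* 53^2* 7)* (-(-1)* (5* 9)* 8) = 417136500/7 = 59590928.57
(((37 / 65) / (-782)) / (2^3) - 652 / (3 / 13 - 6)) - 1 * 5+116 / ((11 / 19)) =20690731703 / 67095600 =308.38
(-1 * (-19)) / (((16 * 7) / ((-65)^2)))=80275 / 112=716.74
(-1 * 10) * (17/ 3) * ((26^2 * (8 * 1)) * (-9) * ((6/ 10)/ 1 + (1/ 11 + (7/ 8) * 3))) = 100600968/ 11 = 9145542.55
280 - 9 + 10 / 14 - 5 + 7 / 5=9384 / 35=268.11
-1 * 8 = -8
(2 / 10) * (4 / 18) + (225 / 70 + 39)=26623 / 630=42.26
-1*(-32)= 32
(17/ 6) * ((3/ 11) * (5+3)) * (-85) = -5780/ 11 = -525.45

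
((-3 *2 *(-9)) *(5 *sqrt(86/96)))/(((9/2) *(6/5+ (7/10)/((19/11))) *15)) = 38 *sqrt(129)/183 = 2.36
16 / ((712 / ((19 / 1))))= 38 / 89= 0.43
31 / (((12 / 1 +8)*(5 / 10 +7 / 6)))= 93 / 100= 0.93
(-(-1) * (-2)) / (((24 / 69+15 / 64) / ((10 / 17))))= -29440 / 14569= -2.02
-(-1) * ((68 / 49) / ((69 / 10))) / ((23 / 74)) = 0.65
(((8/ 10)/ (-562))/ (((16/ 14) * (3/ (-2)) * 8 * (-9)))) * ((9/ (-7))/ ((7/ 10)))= 1/ 47208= 0.00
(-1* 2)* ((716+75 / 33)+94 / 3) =-49474 / 33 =-1499.21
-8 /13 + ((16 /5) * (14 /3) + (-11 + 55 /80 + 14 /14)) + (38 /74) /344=5.01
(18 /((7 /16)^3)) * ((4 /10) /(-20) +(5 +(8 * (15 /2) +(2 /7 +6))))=919498752 /60025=15318.60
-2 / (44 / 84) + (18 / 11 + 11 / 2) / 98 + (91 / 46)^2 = 47946 / 285131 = 0.17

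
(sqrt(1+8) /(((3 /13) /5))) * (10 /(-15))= -130 /3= -43.33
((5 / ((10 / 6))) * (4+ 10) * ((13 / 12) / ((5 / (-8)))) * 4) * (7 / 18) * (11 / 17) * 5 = -56056 / 153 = -366.38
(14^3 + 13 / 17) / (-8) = -46661 / 136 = -343.10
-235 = -235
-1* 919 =-919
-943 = -943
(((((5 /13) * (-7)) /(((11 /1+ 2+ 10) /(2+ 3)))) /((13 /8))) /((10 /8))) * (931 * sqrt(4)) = -2085440 /3887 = -536.52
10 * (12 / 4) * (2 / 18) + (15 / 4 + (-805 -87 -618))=-18035 / 12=-1502.92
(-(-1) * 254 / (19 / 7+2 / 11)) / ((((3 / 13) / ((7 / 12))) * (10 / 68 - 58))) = -2161159 / 563967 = -3.83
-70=-70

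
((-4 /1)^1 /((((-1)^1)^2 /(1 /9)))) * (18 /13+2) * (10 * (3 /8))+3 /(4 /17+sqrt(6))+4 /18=-556540 /100503+867 * sqrt(6) /1718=-4.30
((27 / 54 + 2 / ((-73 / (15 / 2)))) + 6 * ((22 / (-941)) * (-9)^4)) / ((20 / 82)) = -5182528289 / 1373860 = -3772.24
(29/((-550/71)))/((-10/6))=6177/2750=2.25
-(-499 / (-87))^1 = -499 / 87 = -5.74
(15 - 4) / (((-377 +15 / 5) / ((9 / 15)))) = -3 / 170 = -0.02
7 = 7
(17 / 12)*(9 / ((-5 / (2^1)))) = -51 / 10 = -5.10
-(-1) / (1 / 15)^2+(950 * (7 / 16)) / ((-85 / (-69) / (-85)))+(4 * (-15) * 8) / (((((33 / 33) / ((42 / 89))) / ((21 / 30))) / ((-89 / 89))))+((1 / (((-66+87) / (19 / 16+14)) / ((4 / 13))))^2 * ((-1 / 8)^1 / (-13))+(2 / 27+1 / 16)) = -936894668810677 / 33112340352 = -28294.43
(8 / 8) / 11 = 1 / 11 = 0.09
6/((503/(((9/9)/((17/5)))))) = 30/8551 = 0.00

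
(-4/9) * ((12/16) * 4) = -1.33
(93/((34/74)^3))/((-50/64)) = -150743328/122825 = -1227.30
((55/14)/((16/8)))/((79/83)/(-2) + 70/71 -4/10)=1620575/90762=17.86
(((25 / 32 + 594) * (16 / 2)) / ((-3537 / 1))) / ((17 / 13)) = -247429 / 240516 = -1.03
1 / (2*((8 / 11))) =11 / 16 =0.69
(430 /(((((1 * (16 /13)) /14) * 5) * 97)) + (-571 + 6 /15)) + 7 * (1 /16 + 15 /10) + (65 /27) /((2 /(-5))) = -116408467 /209520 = -555.60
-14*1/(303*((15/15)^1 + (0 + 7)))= -7/1212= -0.01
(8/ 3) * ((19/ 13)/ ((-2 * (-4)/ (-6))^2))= 57/ 26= 2.19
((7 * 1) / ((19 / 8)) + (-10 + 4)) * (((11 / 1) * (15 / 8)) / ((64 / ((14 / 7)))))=-4785 / 2432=-1.97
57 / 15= 19 / 5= 3.80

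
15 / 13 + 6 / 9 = 71 / 39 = 1.82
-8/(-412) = 2/103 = 0.02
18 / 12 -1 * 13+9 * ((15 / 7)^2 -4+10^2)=893.83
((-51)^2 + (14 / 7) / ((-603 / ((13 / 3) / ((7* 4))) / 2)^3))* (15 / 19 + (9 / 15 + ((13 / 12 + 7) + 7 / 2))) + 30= 312705074917670300899 / 9259225547206320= 33772.27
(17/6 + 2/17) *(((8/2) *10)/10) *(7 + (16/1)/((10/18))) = 107758/255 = 422.58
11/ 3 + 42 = 137/ 3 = 45.67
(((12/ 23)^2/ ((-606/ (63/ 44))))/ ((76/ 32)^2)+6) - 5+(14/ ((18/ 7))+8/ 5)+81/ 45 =93988696997/ 9547495155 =9.84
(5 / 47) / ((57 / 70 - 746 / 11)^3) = -2282665000 / 6454612921768279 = -0.00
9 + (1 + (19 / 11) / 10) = 1119 / 110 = 10.17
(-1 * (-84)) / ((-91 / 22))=-264 / 13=-20.31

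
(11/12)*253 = 2783/12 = 231.92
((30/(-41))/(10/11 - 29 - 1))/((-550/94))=-0.00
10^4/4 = 2500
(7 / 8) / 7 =1 / 8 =0.12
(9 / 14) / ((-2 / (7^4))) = -3087 / 4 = -771.75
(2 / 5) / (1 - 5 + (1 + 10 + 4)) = 2 / 55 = 0.04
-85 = -85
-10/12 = -5/6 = -0.83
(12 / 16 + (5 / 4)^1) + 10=12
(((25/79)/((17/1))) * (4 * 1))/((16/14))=175/2686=0.07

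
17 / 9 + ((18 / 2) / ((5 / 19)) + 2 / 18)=181 / 5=36.20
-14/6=-2.33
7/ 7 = 1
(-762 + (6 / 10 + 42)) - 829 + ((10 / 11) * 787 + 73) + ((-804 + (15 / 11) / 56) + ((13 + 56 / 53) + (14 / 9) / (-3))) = -6833282147 / 4407480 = -1550.38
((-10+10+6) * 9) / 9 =6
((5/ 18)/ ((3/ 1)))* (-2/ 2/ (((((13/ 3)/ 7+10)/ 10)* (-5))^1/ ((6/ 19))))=70/ 12711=0.01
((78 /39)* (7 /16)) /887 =7 /7096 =0.00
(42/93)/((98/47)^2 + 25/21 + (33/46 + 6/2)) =29874516/612260323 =0.05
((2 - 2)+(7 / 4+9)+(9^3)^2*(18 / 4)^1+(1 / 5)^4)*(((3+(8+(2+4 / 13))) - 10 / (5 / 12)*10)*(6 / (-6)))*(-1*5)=-1355333943551 / 500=-2710667887.10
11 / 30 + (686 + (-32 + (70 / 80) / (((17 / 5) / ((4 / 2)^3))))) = 334777 / 510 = 656.43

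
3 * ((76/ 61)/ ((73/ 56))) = 12768/ 4453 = 2.87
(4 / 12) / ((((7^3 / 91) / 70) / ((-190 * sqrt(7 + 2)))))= -24700 / 7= -3528.57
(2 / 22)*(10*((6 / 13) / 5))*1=12 / 143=0.08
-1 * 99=-99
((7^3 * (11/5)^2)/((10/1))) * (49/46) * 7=14235529/11500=1237.87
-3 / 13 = -0.23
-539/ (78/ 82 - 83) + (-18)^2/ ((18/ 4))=264307/ 3364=78.57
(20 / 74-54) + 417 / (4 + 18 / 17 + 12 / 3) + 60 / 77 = -39419 / 5698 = -6.92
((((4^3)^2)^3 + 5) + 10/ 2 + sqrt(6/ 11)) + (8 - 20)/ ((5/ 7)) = sqrt(66)/ 11 + 343597383646/ 5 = 68719476729.94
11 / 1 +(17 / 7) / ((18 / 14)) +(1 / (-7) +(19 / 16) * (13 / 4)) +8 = 99209 / 4032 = 24.61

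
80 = 80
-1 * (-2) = 2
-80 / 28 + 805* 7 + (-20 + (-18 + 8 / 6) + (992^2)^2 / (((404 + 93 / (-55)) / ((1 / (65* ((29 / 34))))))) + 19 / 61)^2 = 4392765640917214879659508178374000 / 2330397209498716449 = 1884985796847107.99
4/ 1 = 4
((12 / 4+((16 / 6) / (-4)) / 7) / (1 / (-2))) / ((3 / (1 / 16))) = -61 / 504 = -0.12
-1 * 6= -6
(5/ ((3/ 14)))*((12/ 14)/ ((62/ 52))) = 520/ 31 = 16.77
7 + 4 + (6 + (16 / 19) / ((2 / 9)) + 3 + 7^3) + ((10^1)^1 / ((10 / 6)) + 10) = 382.79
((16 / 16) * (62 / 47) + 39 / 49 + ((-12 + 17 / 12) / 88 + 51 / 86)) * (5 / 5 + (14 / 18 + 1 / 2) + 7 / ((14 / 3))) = 4600554773 / 470585808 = 9.78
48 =48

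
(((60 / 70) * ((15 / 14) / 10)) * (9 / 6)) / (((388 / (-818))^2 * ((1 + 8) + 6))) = 1505529 / 36883280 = 0.04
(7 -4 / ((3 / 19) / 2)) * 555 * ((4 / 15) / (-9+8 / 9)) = 58164 / 73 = 796.77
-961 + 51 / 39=-12476 / 13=-959.69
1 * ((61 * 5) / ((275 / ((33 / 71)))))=183 / 355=0.52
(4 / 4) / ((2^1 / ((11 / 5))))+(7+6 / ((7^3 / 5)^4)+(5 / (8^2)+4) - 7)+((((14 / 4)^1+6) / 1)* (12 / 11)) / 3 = 420595207376787 / 48721330947520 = 8.63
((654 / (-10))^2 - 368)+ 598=112679 / 25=4507.16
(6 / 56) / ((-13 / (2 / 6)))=-1 / 364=-0.00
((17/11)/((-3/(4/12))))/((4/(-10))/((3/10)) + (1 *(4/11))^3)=2057/15396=0.13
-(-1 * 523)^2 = -273529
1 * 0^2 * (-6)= 0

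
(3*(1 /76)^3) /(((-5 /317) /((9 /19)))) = -8559 /41702720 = -0.00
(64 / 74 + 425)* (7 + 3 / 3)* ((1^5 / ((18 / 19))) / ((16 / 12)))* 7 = 2095681 / 111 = 18880.01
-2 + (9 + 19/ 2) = 16.50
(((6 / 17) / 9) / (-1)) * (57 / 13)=-38 / 221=-0.17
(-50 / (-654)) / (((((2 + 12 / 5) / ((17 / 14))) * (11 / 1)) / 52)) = 27625 / 276969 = 0.10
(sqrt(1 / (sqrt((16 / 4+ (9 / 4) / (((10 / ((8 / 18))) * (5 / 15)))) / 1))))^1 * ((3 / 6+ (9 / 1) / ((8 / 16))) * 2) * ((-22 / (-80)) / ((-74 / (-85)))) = 187 * 10^(1 / 4) * 43^(3 / 4) / 688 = 8.12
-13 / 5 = -2.60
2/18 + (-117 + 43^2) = 15589/9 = 1732.11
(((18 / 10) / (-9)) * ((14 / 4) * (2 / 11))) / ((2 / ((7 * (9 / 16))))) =-0.25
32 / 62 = 16 / 31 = 0.52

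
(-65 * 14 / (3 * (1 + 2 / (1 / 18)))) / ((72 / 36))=-455 / 111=-4.10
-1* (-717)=717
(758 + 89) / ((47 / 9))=162.19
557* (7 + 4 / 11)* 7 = 315819 / 11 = 28710.82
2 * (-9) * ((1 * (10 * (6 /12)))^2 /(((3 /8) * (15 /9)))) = -720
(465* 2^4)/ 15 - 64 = 432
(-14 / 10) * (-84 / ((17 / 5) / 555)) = 326340 / 17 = 19196.47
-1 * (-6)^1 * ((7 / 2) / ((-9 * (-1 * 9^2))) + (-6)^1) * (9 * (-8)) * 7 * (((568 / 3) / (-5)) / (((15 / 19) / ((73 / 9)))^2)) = -534872666880832 / 7381125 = -72464924.64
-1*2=-2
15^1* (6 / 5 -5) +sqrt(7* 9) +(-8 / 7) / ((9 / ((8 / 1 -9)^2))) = -3599 / 63 +3* sqrt(7) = -49.19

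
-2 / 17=-0.12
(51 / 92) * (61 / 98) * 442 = 687531 / 4508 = 152.51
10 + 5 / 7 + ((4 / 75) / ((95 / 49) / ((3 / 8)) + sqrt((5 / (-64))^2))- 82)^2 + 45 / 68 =4883774095351255911 / 725272460937500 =6733.71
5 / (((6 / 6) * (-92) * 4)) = -5 / 368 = -0.01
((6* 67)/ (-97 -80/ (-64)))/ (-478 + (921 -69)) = -804/ 71621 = -0.01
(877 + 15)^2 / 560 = 49729 / 35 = 1420.83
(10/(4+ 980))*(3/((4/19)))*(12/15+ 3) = 361/656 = 0.55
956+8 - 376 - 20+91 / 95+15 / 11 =595986 / 1045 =570.32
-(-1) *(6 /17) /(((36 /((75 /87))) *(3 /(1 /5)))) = 5 /8874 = 0.00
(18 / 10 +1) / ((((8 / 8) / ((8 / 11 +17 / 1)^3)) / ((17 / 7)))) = 50421150 / 1331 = 37882.16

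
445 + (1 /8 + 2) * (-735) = -8935 /8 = -1116.88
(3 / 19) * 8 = 24 / 19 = 1.26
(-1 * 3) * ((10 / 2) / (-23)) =15 / 23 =0.65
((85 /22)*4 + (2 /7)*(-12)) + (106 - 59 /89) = 117.36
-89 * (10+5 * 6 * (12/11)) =-41830/11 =-3802.73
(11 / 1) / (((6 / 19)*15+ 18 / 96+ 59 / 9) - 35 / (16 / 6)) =-30096 / 4501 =-6.69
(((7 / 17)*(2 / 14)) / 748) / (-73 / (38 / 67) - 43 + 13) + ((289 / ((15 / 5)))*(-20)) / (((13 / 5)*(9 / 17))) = -18838946654069 / 13459129398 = -1399.72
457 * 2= 914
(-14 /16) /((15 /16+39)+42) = -14 /1311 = -0.01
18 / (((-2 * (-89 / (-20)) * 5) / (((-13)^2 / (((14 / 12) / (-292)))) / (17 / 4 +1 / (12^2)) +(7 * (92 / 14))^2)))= 13573584 / 4291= 3163.27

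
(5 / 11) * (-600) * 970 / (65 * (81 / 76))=-14744000 / 3861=-3818.70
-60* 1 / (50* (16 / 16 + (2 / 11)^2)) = -726 / 625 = -1.16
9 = 9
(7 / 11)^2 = 49 / 121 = 0.40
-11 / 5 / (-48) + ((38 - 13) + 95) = 28811 / 240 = 120.05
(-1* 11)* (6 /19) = -66 /19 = -3.47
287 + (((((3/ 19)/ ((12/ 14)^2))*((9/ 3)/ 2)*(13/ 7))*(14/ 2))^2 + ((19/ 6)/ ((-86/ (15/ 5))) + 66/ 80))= 1516422007/ 4967360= 305.28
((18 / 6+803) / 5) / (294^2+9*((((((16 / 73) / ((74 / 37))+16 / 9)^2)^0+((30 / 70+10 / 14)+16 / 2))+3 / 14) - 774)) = 11284 / 5569425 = 0.00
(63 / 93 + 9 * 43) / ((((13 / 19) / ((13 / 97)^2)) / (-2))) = -5936892 / 291679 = -20.35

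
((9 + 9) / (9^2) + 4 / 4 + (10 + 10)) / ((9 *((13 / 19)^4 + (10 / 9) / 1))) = 24891311 / 14042331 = 1.77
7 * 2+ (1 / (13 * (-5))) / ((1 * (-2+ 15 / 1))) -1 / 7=81958 / 5915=13.86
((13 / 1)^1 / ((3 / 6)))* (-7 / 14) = -13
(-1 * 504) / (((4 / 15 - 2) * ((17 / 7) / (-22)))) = -582120 / 221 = -2634.03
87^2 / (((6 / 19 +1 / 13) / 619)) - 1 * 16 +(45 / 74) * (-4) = 42818077175 / 3589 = 11930364.22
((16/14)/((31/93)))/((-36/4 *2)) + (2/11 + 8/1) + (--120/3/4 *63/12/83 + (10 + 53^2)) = 108428065/38346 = 2827.62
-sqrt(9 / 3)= -sqrt(3)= -1.73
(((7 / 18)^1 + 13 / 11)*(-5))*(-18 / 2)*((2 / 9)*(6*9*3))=27990 / 11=2544.55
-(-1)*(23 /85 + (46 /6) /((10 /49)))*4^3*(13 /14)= 4013776 /1785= 2248.61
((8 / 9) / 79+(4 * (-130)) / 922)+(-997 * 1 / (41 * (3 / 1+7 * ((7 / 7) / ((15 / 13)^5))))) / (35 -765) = -5239644993445067 / 9569200772210256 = -0.55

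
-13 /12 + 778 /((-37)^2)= -8461 /16428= -0.52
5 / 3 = 1.67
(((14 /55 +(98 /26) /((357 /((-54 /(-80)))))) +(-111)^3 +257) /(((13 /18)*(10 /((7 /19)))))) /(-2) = 34876.33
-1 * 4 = -4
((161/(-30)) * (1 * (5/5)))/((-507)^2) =-161/7711470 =-0.00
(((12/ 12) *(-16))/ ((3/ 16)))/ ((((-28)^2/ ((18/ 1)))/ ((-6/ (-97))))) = -576/ 4753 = -0.12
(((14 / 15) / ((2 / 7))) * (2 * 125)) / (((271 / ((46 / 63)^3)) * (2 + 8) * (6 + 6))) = 0.01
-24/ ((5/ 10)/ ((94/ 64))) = -141/ 2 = -70.50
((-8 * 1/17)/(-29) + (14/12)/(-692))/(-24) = -29765/49126464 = -0.00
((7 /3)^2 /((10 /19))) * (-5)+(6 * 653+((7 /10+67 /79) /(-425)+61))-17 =5907935434 /1510875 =3910.27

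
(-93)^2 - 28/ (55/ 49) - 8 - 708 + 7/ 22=869921/ 110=7908.37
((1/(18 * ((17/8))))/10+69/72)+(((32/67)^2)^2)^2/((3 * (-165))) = 5253754919047057079/5467295210622614424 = 0.96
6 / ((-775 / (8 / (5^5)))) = -48 / 2421875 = -0.00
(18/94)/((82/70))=315/1927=0.16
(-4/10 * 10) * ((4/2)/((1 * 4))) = -2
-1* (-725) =725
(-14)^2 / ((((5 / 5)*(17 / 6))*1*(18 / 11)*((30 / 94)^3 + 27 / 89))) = 4980493133 / 39570849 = 125.86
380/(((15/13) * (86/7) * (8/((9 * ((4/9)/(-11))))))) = -1729/1419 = -1.22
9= 9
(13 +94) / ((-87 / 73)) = -7811 / 87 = -89.78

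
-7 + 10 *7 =63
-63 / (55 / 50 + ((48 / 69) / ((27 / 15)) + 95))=-130410 / 199727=-0.65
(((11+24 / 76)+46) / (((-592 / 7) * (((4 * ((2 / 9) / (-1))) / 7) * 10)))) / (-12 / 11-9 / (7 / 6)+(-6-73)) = -36979173 / 6083818240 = -0.01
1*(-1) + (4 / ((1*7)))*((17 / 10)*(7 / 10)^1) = -8 / 25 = -0.32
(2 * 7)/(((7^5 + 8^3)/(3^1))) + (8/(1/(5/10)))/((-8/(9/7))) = -51761/80822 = -0.64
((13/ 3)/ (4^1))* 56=182/ 3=60.67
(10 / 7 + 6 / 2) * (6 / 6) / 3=1.48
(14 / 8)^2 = 49 / 16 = 3.06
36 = 36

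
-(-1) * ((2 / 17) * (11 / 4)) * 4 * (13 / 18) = 143 / 153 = 0.93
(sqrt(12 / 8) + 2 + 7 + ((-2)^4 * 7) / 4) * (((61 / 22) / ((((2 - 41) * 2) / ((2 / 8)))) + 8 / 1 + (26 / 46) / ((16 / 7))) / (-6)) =-12030661 / 236808 - 325153 * sqrt(6) / 473616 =-52.49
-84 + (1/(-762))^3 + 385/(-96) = -155761091707/1769802912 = -88.01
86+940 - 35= 991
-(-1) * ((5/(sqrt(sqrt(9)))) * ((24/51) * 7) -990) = -990 +280 * sqrt(3)/51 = -980.49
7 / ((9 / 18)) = 14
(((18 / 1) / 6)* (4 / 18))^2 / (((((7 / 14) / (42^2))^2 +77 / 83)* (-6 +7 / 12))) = -5509776384 / 62296159315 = -0.09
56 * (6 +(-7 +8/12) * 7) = -6440/3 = -2146.67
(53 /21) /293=53 /6153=0.01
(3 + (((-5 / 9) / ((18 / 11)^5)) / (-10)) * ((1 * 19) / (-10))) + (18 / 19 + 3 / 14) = 4.15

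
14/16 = 0.88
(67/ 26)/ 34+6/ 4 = 1393/ 884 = 1.58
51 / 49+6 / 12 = 151 / 98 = 1.54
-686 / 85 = -8.07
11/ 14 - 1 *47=-647/ 14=-46.21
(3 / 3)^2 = 1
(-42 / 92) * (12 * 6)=-756 / 23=-32.87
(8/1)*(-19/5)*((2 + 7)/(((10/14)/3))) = -28728/25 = -1149.12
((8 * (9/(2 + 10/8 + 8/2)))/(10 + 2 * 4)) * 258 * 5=20640/29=711.72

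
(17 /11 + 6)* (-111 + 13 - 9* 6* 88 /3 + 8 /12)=-418652 /33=-12686.42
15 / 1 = 15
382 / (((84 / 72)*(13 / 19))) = 43548 / 91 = 478.55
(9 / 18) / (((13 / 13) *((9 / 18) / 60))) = 60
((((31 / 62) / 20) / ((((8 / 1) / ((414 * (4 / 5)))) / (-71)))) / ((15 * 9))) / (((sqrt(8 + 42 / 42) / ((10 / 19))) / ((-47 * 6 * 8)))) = 307004 / 1425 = 215.44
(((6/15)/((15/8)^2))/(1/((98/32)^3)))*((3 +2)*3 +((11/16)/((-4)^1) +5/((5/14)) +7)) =269769157/2304000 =117.09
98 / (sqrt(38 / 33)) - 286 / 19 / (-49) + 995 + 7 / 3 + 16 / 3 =49* sqrt(1254) / 19 + 2801306 / 2793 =1094.30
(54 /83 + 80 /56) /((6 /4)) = 2416 /1743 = 1.39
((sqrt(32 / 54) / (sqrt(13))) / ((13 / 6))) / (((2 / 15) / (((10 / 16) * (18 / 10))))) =45 * sqrt(39) / 338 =0.83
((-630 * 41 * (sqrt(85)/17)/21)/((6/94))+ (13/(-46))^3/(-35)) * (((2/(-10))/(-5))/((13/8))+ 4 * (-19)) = -1043237/21292250+ 95162968 * sqrt(85)/1105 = 793990.19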